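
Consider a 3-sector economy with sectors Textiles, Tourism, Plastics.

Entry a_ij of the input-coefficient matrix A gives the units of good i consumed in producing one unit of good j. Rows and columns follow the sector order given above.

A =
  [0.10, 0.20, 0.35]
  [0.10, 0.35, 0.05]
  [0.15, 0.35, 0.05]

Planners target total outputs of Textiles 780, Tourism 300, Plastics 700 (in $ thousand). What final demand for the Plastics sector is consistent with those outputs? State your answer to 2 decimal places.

I − A =
  [   0.90    -0.20    -0.35]
  [  -0.10     0.65    -0.05]
  [  -0.15    -0.35     0.95]
d = (I − A) x:
  d_1 = (+0.90)·780 + (-0.20)·300 + (-0.35)·700 = 397.00
  d_2 = (-0.10)·780 + (+0.65)·300 + (-0.05)·700 = 82.00
  d_3 = (-0.15)·780 + (-0.35)·300 + (+0.95)·700 = 443.00

d_3 = 443.00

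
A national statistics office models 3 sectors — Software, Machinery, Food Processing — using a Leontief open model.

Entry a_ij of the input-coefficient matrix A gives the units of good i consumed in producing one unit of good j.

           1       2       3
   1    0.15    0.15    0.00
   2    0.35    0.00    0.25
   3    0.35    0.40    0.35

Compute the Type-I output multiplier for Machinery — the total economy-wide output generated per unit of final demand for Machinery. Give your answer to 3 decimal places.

I − A =
  [   0.85    -0.15     0.00]
  [  -0.35     1.00    -0.25]
  [  -0.35    -0.40     0.65]
Cofactors of I−A, C_ij = (−1)^(i+j)·(minor ij) (rows/columns in the sector order above):
  C_11 = (1.00)(0.65) − (-0.25)(-0.40) = 0.5500
  C_12 = −[(-0.35)(0.65) − (-0.25)(-0.35)] = 0.3150
  C_13 = (-0.35)(-0.40) − (1.00)(-0.35) = 0.4900
  C_21 = −[(-0.15)(0.65) − (0.00)(-0.40)] = 0.0975
  C_22 = (0.85)(0.65) − (0.00)(-0.35) = 0.5525
  C_23 = −[(0.85)(-0.40) − (-0.15)(-0.35)] = 0.3925
  C_31 = (-0.15)(-0.25) − (0.00)(1.00) = 0.0375
  C_32 = −[(0.85)(-0.25) − (0.00)(-0.35)] = 0.2125
  C_33 = (0.85)(1.00) − (-0.15)(-0.35) = 0.7975
det(I−A) = Σ_j (I−A)_1j·C_1j = (0.85)(0.5500) + (-0.15)(0.3150) + (0.00)(0.4900) = 0.42025
adj(I−A) = Cᵀ =
  [ 0.5500   0.0975   0.0375]
  [ 0.3150   0.5525   0.2125]
  [ 0.4900   0.3925   0.7975]
(I − A)⁻¹ = adj(I−A) / det(I−A) ≈
  [   1.3087     0.2320     0.0892]
  [   0.7496     1.3147     0.5057]
  [   1.1660     0.9340     1.8977]
The output multiplier for sector j is the column-j sum of the Leontief inverse (I − A)⁻¹ = adj(I−A) / det(I−A).
Column 2 of adj(I−A): (0.0975, 0.5525, 0.3925); det(I−A) = 0.42025.
m_2 = (0.0975 + 0.5525 + 0.3925) / 0.42025 = 1.0425 / 0.42025 ≈ 2.481.

m_2 = 2.481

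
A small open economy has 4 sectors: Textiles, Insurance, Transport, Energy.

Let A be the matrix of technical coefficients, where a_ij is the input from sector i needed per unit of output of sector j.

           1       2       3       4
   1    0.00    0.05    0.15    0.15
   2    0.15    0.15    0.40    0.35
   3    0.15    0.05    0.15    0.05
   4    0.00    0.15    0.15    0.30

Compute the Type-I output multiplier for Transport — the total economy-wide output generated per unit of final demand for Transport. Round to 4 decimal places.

I − A =
  [   1.00    -0.05    -0.15    -0.15]
  [  -0.15     0.85    -0.40    -0.35]
  [  -0.15    -0.05     0.85    -0.05]
  [   0.00    -0.15    -0.15     0.70]
Compute the cofactors C_ij = (−1)^(i+j)·(3×3 minor ij) of I−A; the adjugate is their transpose:
adj(I−A) = Cᵀ =
  [ 0.435125   0.056000   0.126125   0.130250]
  [ 0.138000   0.568375   0.351625   0.338875]
  [ 0.087750   0.051125   0.533875   0.082500]
  [ 0.048375   0.132750   0.189750   0.672875]
det(I−A) = Σ_j (I−A)_1j·C_1j = (1.00)(0.435125) + (-0.05)(0.138000) + (-0.15)(0.087750) + (-0.15)(0.048375) = 0.40780625
(I − A)⁻¹ = adj(I−A) / det(I−A) ≈
  [   1.06699     0.13732     0.30928     0.31939]
  [   0.33840     1.39374     0.86224     0.83097]
  [   0.21518     0.12537     1.30914     0.20230]
  [   0.11862     0.32552     0.46529     1.64999]
The output multiplier for sector j is the column-j sum of the Leontief inverse (I − A)⁻¹ = adj(I−A) / det(I−A).
Column 3 of adj(I−A): (0.126125, 0.351625, 0.533875, 0.189750); det(I−A) = 0.40780625.
m_3 = (0.126125 + 0.351625 + 0.533875 + 0.189750) / 0.40780625 = 1.201375 / 0.40780625 ≈ 2.9459.

m_3 = 2.9459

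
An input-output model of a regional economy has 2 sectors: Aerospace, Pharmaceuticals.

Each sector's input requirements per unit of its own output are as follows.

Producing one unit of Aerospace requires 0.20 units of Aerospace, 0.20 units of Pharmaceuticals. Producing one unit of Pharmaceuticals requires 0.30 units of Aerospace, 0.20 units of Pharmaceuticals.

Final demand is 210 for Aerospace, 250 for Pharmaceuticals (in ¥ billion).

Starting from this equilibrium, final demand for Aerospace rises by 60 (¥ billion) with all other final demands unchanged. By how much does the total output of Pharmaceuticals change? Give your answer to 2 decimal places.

I − A =
  [   0.80    -0.30]
  [  -0.20     0.80]
det(I−A) = (0.80)(0.80) − (-0.30)(-0.20) = 0.5800
adj(I−A) = [[0.80, 0.30], [0.20, 0.80]]
(I − A)⁻¹ = adj(I−A) / det(I−A) ≈
  [   1.3793     0.5172]
  [   0.3448     1.3793]
Δx = (I − A)⁻¹ Δd with Δd having +60 in the Aerospace component and 0 elsewhere.
So Δx_P = L_PA · (+60), where L_PA = adj(I−A)_PA / det(I−A) = 0.20 / 0.5800.
Δx_P = 0.20 × (+60) / 0.5800 = 12.00 / 0.5800 ≈ 20.69.

Δx_P = 20.69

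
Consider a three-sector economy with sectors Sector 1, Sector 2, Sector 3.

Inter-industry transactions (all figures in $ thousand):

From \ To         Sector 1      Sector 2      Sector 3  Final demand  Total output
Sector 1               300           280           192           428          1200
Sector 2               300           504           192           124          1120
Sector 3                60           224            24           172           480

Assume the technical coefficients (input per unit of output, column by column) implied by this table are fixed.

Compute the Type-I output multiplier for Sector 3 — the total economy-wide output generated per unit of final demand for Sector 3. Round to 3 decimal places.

Technical coefficients a_ij = z_ij / X_j:
  a_11 = 300/1200 = 0.25, a_21 = 300/1200 = 0.25, a_31 = 60/1200 = 0.05
  a_12 = 280/1120 = 0.25, a_22 = 504/1120 = 0.45, a_32 = 224/1120 = 0.20
  a_13 = 192/480 = 0.40, a_23 = 192/480 = 0.40, a_33 = 24/480 = 0.05
I − A =
  [   0.75    -0.25    -0.40]
  [  -0.25     0.55    -0.40]
  [  -0.05    -0.20     0.95]
Cofactors of I−A, C_ij = (−1)^(i+j)·(minor ij) (rows/columns in the sector order above):
  C_11 = (0.55)(0.95) − (-0.40)(-0.20) = 0.4425
  C_12 = −[(-0.25)(0.95) − (-0.40)(-0.05)] = 0.2575
  C_13 = (-0.25)(-0.20) − (0.55)(-0.05) = 0.0775
  C_21 = −[(-0.25)(0.95) − (-0.40)(-0.20)] = 0.3175
  C_22 = (0.75)(0.95) − (-0.40)(-0.05) = 0.6925
  C_23 = −[(0.75)(-0.20) − (-0.25)(-0.05)] = 0.1625
  C_31 = (-0.25)(-0.40) − (-0.40)(0.55) = 0.3200
  C_32 = −[(0.75)(-0.40) − (-0.40)(-0.25)] = 0.4000
  C_33 = (0.75)(0.55) − (-0.25)(-0.25) = 0.3500
det(I−A) = Σ_j (I−A)_1j·C_1j = (0.75)(0.4425) + (-0.25)(0.2575) + (-0.40)(0.0775) = 0.2365
adj(I−A) = Cᵀ =
  [ 0.4425   0.3175   0.3200]
  [ 0.2575   0.6925   0.4000]
  [ 0.0775   0.1625   0.3500]
(I − A)⁻¹ = adj(I−A) / det(I−A) ≈
  [   1.8710     1.3425     1.3531]
  [   1.0888     2.9281     1.6913]
  [   0.3277     0.6871     1.4799]
The output multiplier for sector j is the column-j sum of the Leontief inverse (I − A)⁻¹ = adj(I−A) / det(I−A).
Column 3 of adj(I−A): (0.3200, 0.4000, 0.3500); det(I−A) = 0.2365.
m_3 = (0.3200 + 0.4000 + 0.3500) / 0.2365 = 1.07 / 0.2365 ≈ 4.524.

m_3 = 4.524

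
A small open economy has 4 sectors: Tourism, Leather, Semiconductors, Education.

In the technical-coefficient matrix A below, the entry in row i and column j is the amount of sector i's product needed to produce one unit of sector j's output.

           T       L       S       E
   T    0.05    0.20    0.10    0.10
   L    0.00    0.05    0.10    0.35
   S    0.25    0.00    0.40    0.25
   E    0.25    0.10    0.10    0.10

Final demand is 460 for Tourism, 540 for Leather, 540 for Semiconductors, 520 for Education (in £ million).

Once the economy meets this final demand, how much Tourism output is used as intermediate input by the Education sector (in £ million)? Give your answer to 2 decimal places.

z_TE = 121.21

I − A =
  [   0.95    -0.20    -0.10    -0.10]
  [   0.00     0.95    -0.10    -0.35]
  [  -0.25     0.00     0.60    -0.25]
  [  -0.25    -0.10    -0.10     0.90]
Compute the cofactors C_ij = (−1)^(i+j)·(3×3 minor ij) of I−A; the adjugate is their transpose:
adj(I−A) = Cᵀ =
  [ 0.465750   0.111500   0.117500   0.127750]
  [ 0.090000   0.443000   0.125000   0.217000]
  [ 0.264375   0.083750   0.737750   0.266875]
  [ 0.168750   0.089500   0.128500   0.512750]
det(I−A) = Σ_j (I−A)_1j·C_1j = (0.95)(0.465750) + (-0.20)(0.090000) + (-0.10)(0.264375) + (-0.10)(0.168750) = 0.38115
(I − A)⁻¹ = adj(I−A) / det(I−A) ≈
  [   1.2220     0.2925     0.3083     0.3352]
  [   0.2361     1.1623     0.3280     0.5693]
  [   0.6936     0.2197     1.9356     0.7002]
  [   0.4427     0.2348     0.3371     1.3453]
First solve x = (I − A)⁻¹ d = adj(I−A)·d / det(I−A); in particular x_E = (0.168750·460 + 0.089500·540 + 0.128500·540 + 0.512750·520) / 0.38115 = 461.975 / 0.38115 ≈ 1212.0556.
Intermediate flow from T to E: z_TE = a_TE · x_E = 0.10 × 461.975 / 0.38115 = 46.1975 / 0.38115 ≈ 121.21.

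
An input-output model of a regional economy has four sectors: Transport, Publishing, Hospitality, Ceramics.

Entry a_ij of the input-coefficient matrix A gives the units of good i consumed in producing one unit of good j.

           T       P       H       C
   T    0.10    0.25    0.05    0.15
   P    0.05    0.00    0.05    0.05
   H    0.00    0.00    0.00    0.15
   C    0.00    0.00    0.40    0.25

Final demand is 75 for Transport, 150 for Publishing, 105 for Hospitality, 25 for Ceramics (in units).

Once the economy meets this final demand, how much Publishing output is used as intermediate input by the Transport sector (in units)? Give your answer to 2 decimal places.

I − A =
  [   0.90    -0.25    -0.05    -0.15]
  [  -0.05     1.00    -0.05    -0.05]
  [   0.00     0.00     1.00    -0.15]
  [   0.00     0.00    -0.40     0.75]
Compute the cofactors C_ij = (−1)^(i+j)·(3×3 minor ij) of I−A; the adjugate is their transpose:
adj(I−A) = Cᵀ =
  [ 0.690000   0.172500   0.111875   0.171875]
  [ 0.034500   0.621000   0.056625   0.059625]
  [ 0.000000   0.000000   0.665625   0.133125]
  [ 0.000000   0.000000   0.355000   0.887500]
det(I−A) = Σ_j (I−A)_1j·C_1j = (0.90)(0.690000) + (-0.25)(0.034500) + (-0.05)(0.000000) + (-0.15)(0.000000) = 0.612375
(I − A)⁻¹ = adj(I−A) / det(I−A) ≈
  [   1.1268     0.2817     0.1827     0.2807]
  [   0.0563     1.0141     0.0925     0.0974]
  [   0.0000     0.0000     1.0870     0.2174]
  [   0.0000     0.0000     0.5797     1.4493]
First solve x = (I − A)⁻¹ d = adj(I−A)·d / det(I−A); in particular x_T = (0.690000·75 + 0.172500·150 + 0.111875·105 + 0.171875·25) / 0.612375 = 93.66875 / 0.612375 ≈ 152.9598.
Intermediate flow from P to T: z_PT = a_PT · x_T = 0.05 × 93.66875 / 0.612375 = 4.6834375 / 0.612375 ≈ 7.65.

z_PT = 7.65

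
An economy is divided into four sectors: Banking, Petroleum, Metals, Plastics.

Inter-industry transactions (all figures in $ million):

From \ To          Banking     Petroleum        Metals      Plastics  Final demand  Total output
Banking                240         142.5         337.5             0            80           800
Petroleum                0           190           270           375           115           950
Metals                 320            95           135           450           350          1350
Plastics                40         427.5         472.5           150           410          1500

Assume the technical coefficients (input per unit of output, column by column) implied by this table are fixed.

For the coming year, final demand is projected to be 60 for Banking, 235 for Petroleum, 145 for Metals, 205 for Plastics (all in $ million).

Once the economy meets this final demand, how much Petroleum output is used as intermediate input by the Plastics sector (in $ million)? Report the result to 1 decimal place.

Technical coefficients a_ij = z_ij / X_j:
  a_11 = 240/800 = 0.30, a_21 = 0/800 = 0.00, a_31 = 320/800 = 0.40, a_41 = 40/800 = 0.05
  a_12 = 142.5/950 = 0.15, a_22 = 190/950 = 0.20, a_32 = 95/950 = 0.10, a_42 = 427.5/950 = 0.45
  a_13 = 337.5/1350 = 0.25, a_23 = 270/1350 = 0.20, a_33 = 135/1350 = 0.10, a_43 = 472.5/1350 = 0.35
  a_14 = 0/1500 = 0.00, a_24 = 375/1500 = 0.25, a_34 = 450/1500 = 0.30, a_44 = 150/1500 = 0.10
I − A =
  [   0.70    -0.15    -0.25     0.00]
  [   0.00     0.80    -0.20    -0.25]
  [  -0.40    -0.10     0.90    -0.30]
  [  -0.05    -0.45    -0.35     0.90]
Compute the cofactors C_ij = (−1)^(i+j)·(3×3 minor ij) of I−A; the adjugate is their transpose:
adj(I−A) = Cᵀ =
  [ 0.409000   0.162000   0.192000   0.109000]
  [ 0.121250   0.399750   0.190375   0.174500]
  [ 0.256250   0.213750   0.423375   0.200500]
  [ 0.183000   0.292000   0.270500   0.398000]
det(I−A) = Σ_j (I−A)_1j·C_1j = (0.70)(0.409000) + (-0.15)(0.121250) + (-0.25)(0.256250) + (0.00)(0.183000) = 0.20405
(I − A)⁻¹ = adj(I−A) / det(I−A) ≈
  [   2.0044     0.7939     0.9409     0.5342]
  [   0.5942     1.9591     0.9330     0.8552]
  [   1.2558     1.0475     2.0749     0.9826]
  [   0.8968     1.4310     1.3257     1.9505]
First solve x = (I − A)⁻¹ d = adj(I−A)·d / det(I−A); in particular x_4 = (0.183000·60 + 0.292000·235 + 0.270500·145 + 0.398000·205) / 0.20405 = 200.4125 / 0.20405 ≈ 982.173.
Intermediate flow from 2 to 4: z_24 = a_24 · x_4 = 0.25 × 200.4125 / 0.20405 = 50.103125 / 0.20405 ≈ 245.5.

z_24 = 245.5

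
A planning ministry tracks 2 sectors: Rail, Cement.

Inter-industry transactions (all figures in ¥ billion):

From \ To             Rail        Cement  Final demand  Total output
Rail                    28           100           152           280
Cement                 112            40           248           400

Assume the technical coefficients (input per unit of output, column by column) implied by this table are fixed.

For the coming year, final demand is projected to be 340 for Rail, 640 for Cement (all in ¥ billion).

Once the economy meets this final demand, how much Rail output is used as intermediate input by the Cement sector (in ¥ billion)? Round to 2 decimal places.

Technical coefficients a_ij = z_ij / X_j:
  a_11 = 28/280 = 0.10, a_21 = 112/280 = 0.40
  a_12 = 100/400 = 0.25, a_22 = 40/400 = 0.10
I − A =
  [   0.90    -0.25]
  [  -0.40     0.90]
det(I−A) = (0.90)(0.90) − (-0.25)(-0.40) = 0.7100
adj(I−A) = [[0.90, 0.25], [0.40, 0.90]]
(I − A)⁻¹ = adj(I−A) / det(I−A) ≈
  [   1.2676     0.3521]
  [   0.5634     1.2676]
First solve x = (I − A)⁻¹ d = adj(I−A)·d / det(I−A); in particular x_2 = (0.40·340 + 0.90·640) / 0.7100 = 712.00 / 0.7100 ≈ 1002.8169.
Intermediate flow from 1 to 2: z_12 = a_12 · x_2 = 0.25 × 712.00 / 0.7100 = 178.00 / 0.7100 ≈ 250.70.

z_12 = 250.70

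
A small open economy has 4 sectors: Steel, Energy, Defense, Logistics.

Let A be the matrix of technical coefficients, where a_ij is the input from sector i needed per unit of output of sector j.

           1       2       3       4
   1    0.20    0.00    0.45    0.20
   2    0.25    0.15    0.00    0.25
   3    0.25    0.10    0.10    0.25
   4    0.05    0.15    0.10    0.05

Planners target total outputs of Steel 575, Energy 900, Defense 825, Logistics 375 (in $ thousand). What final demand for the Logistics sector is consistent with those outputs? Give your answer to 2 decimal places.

I − A =
  [   0.80     0.00    -0.45    -0.20]
  [  -0.25     0.85     0.00    -0.25]
  [  -0.25    -0.10     0.90    -0.25]
  [  -0.05    -0.15    -0.10     0.95]
d = (I − A) x:
  d_1 = (+0.80)·575 + (+0.00)·900 + (-0.45)·825 + (-0.20)·375 = 13.75
  d_2 = (-0.25)·575 + (+0.85)·900 + (+0.00)·825 + (-0.25)·375 = 527.50
  d_3 = (-0.25)·575 + (-0.10)·900 + (+0.90)·825 + (-0.25)·375 = 415.00
  d_4 = (-0.05)·575 + (-0.15)·900 + (-0.10)·825 + (+0.95)·375 = 110.00

d_4 = 110.00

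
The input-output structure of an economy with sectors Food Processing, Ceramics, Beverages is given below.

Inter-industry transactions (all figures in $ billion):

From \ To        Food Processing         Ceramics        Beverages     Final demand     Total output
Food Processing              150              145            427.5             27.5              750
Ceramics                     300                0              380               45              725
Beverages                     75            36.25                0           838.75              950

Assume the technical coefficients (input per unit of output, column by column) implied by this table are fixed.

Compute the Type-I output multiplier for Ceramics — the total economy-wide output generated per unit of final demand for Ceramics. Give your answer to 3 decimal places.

Technical coefficients a_ij = z_ij / X_j:
  a_FF = 150/750 = 0.20, a_CF = 300/750 = 0.40, a_BF = 75/750 = 0.10
  a_FC = 145/725 = 0.20, a_CC = 0/725 = 0.00, a_BC = 36.25/725 = 0.05
  a_FB = 427.5/950 = 0.45, a_CB = 380/950 = 0.40, a_BB = 0/950 = 0.00
I − A =
  [   0.80    -0.20    -0.45]
  [  -0.40     1.00    -0.40]
  [  -0.10    -0.05     1.00]
Cofactors of I−A, C_ij = (−1)^(i+j)·(minor ij) (rows/columns in the sector order above):
  C_11 = (1.00)(1.00) − (-0.40)(-0.05) = 0.9800
  C_12 = −[(-0.40)(1.00) − (-0.40)(-0.10)] = 0.4400
  C_13 = (-0.40)(-0.05) − (1.00)(-0.10) = 0.1200
  C_21 = −[(-0.20)(1.00) − (-0.45)(-0.05)] = 0.2225
  C_22 = (0.80)(1.00) − (-0.45)(-0.10) = 0.7550
  C_23 = −[(0.80)(-0.05) − (-0.20)(-0.10)] = 0.0600
  C_31 = (-0.20)(-0.40) − (-0.45)(1.00) = 0.5300
  C_32 = −[(0.80)(-0.40) − (-0.45)(-0.40)] = 0.5000
  C_33 = (0.80)(1.00) − (-0.20)(-0.40) = 0.7200
det(I−A) = Σ_j (I−A)_1j·C_1j = (0.80)(0.9800) + (-0.20)(0.4400) + (-0.45)(0.1200) = 0.6420
adj(I−A) = Cᵀ =
  [ 0.9800   0.2225   0.5300]
  [ 0.4400   0.7550   0.5000]
  [ 0.1200   0.0600   0.7200]
(I − A)⁻¹ = adj(I−A) / det(I−A) ≈
  [   1.5265     0.3466     0.8255]
  [   0.6854     1.1760     0.7788]
  [   0.1869     0.0935     1.1215]
The output multiplier for sector j is the column-j sum of the Leontief inverse (I − A)⁻¹ = adj(I−A) / det(I−A).
Column C of adj(I−A): (0.2225, 0.7550, 0.0600); det(I−A) = 0.6420.
m_C = (0.2225 + 0.7550 + 0.0600) / 0.6420 = 1.0375 / 0.6420 ≈ 1.616.

m_C = 1.616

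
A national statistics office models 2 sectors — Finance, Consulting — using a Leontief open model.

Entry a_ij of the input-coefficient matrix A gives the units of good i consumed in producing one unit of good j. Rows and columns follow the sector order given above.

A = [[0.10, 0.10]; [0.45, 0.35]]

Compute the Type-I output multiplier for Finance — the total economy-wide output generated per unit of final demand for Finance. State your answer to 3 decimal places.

I − A =
  [   0.90    -0.10]
  [  -0.45     0.65]
det(I−A) = (0.90)(0.65) − (-0.10)(-0.45) = 0.5400
adj(I−A) = [[0.65, 0.10], [0.45, 0.90]]
(I − A)⁻¹ = adj(I−A) / det(I−A) ≈
  [   1.2037     0.1852]
  [   0.8333     1.6667]
The output multiplier for sector j is the column-j sum of the Leontief inverse (I − A)⁻¹ = adj(I−A) / det(I−A).
Column 1 of adj(I−A): (0.65, 0.45); det(I−A) = 0.5400.
m_1 = (0.65 + 0.45) / 0.5400 = 1.10 / 0.5400 ≈ 2.037.

m_1 = 2.037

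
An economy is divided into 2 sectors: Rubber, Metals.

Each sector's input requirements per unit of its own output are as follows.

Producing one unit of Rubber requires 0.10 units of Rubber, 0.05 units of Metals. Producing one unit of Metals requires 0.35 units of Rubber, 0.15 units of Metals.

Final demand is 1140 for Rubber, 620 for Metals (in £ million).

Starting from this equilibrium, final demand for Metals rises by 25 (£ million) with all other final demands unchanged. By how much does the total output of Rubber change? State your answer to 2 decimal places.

I − A =
  [   0.90    -0.35]
  [  -0.05     0.85]
det(I−A) = (0.90)(0.85) − (-0.35)(-0.05) = 0.7475
adj(I−A) = [[0.85, 0.35], [0.05, 0.90]]
(I − A)⁻¹ = adj(I−A) / det(I−A) ≈
  [   1.1371     0.4682]
  [   0.0669     1.2040]
Δx = (I − A)⁻¹ Δd with Δd having +25 in the Metals component and 0 elsewhere.
So Δx_R = L_RM · (+25), where L_RM = adj(I−A)_RM / det(I−A) = 0.35 / 0.7475.
Δx_R = 0.35 × (+25) / 0.7475 = 8.75 / 0.7475 ≈ 11.71.

Δx_R = 11.71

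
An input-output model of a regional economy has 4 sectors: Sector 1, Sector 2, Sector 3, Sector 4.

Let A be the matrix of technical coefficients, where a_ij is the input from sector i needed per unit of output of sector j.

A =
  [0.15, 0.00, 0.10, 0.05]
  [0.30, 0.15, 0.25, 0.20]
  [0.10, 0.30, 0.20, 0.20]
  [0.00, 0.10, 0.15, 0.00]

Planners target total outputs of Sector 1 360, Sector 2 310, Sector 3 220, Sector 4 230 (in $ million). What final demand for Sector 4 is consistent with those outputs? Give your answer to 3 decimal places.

d_4 = 166.000

I − A =
  [   0.85     0.00    -0.10    -0.05]
  [  -0.30     0.85    -0.25    -0.20]
  [  -0.10    -0.30     0.80    -0.20]
  [   0.00    -0.10    -0.15     1.00]
d = (I − A) x:
  d_1 = (+0.85)·360 + (+0.00)·310 + (-0.10)·220 + (-0.05)·230 = 272.500
  d_2 = (-0.30)·360 + (+0.85)·310 + (-0.25)·220 + (-0.20)·230 = 54.500
  d_3 = (-0.10)·360 + (-0.30)·310 + (+0.80)·220 + (-0.20)·230 = 1.000
  d_4 = (+0.00)·360 + (-0.10)·310 + (-0.15)·220 + (+1.00)·230 = 166.000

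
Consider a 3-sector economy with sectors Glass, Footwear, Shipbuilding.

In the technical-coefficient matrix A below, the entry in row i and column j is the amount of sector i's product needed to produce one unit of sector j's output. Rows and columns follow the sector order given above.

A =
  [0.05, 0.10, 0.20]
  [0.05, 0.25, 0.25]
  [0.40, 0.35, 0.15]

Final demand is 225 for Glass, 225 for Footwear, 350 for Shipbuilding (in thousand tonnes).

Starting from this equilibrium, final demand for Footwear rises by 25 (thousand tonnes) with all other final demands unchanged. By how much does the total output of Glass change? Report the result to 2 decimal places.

I − A =
  [   0.95    -0.10    -0.20]
  [  -0.05     0.75    -0.25]
  [  -0.40    -0.35     0.85]
Cofactors of I−A, C_ij = (−1)^(i+j)·(minor ij) (rows/columns in the sector order above):
  C_11 = (0.75)(0.85) − (-0.25)(-0.35) = 0.5500
  C_12 = −[(-0.05)(0.85) − (-0.25)(-0.40)] = 0.1425
  C_13 = (-0.05)(-0.35) − (0.75)(-0.40) = 0.3175
  C_21 = −[(-0.10)(0.85) − (-0.20)(-0.35)] = 0.1550
  C_22 = (0.95)(0.85) − (-0.20)(-0.40) = 0.7275
  C_23 = −[(0.95)(-0.35) − (-0.10)(-0.40)] = 0.3725
  C_31 = (-0.10)(-0.25) − (-0.20)(0.75) = 0.1750
  C_32 = −[(0.95)(-0.25) − (-0.20)(-0.05)] = 0.2475
  C_33 = (0.95)(0.75) − (-0.10)(-0.05) = 0.7075
det(I−A) = Σ_j (I−A)_1j·C_1j = (0.95)(0.5500) + (-0.10)(0.1425) + (-0.20)(0.3175) = 0.44475
adj(I−A) = Cᵀ =
  [ 0.5500   0.1550   0.1750]
  [ 0.1425   0.7275   0.2475]
  [ 0.3175   0.3725   0.7075]
(I − A)⁻¹ = adj(I−A) / det(I−A) ≈
  [   1.2366     0.3485     0.3935]
  [   0.3204     1.6358     0.5565]
  [   0.7139     0.8375     1.5908]
Δx = (I − A)⁻¹ Δd with Δd having +25 in the Footwear component and 0 elsewhere.
So Δx_G = L_GF · (+25), where L_GF = adj(I−A)_GF / det(I−A) = 0.1550 / 0.44475.
Δx_G = 0.1550 × (+25) / 0.44475 = 3.875 / 0.44475 ≈ 8.71.

Δx_G = 8.71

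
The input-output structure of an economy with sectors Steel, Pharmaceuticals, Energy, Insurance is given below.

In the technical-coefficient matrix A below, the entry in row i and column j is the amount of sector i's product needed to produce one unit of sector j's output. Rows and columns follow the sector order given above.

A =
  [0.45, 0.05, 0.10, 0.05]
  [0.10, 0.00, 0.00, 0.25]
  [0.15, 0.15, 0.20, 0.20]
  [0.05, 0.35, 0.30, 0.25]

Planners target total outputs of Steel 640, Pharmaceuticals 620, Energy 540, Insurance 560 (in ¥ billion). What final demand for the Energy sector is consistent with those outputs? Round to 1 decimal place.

I − A =
  [   0.55    -0.05    -0.10    -0.05]
  [  -0.10     1.00     0.00    -0.25]
  [  -0.15    -0.15     0.80    -0.20]
  [  -0.05    -0.35    -0.30     0.75]
d = (I − A) x:
  d_1 = (+0.55)·640 + (-0.05)·620 + (-0.10)·540 + (-0.05)·560 = 239.0
  d_2 = (-0.10)·640 + (+1.00)·620 + (+0.00)·540 + (-0.25)·560 = 416.0
  d_3 = (-0.15)·640 + (-0.15)·620 + (+0.80)·540 + (-0.20)·560 = 131.0
  d_4 = (-0.05)·640 + (-0.35)·620 + (-0.30)·540 + (+0.75)·560 = 9.0

d_3 = 131.0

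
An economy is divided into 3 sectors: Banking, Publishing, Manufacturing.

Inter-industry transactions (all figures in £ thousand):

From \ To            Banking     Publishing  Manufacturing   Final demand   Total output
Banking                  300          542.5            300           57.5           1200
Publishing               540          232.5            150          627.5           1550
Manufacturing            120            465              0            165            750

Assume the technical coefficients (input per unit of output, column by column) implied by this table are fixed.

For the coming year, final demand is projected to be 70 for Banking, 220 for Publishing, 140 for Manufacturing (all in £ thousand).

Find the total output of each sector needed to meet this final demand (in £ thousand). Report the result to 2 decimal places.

Technical coefficients a_ij = z_ij / X_j:
  a_11 = 300/1200 = 0.25, a_21 = 540/1200 = 0.45, a_31 = 120/1200 = 0.10
  a_12 = 542.5/1550 = 0.35, a_22 = 232.5/1550 = 0.15, a_32 = 465/1550 = 0.30
  a_13 = 300/750 = 0.40, a_23 = 150/750 = 0.20, a_33 = 0/750 = 0.00
I − A =
  [   0.75    -0.35    -0.40]
  [  -0.45     0.85    -0.20]
  [  -0.10    -0.30     1.00]
Cofactors of I−A, C_ij = (−1)^(i+j)·(minor ij) (rows/columns in the sector order above):
  C_11 = (0.85)(1.00) − (-0.20)(-0.30) = 0.7900
  C_12 = −[(-0.45)(1.00) − (-0.20)(-0.10)] = 0.4700
  C_13 = (-0.45)(-0.30) − (0.85)(-0.10) = 0.2200
  C_21 = −[(-0.35)(1.00) − (-0.40)(-0.30)] = 0.4700
  C_22 = (0.75)(1.00) − (-0.40)(-0.10) = 0.7100
  C_23 = −[(0.75)(-0.30) − (-0.35)(-0.10)] = 0.2600
  C_31 = (-0.35)(-0.20) − (-0.40)(0.85) = 0.4100
  C_32 = −[(0.75)(-0.20) − (-0.40)(-0.45)] = 0.3300
  C_33 = (0.75)(0.85) − (-0.35)(-0.45) = 0.4800
det(I−A) = Σ_j (I−A)_1j·C_1j = (0.75)(0.7900) + (-0.35)(0.4700) + (-0.40)(0.2200) = 0.3400
adj(I−A) = Cᵀ =
  [ 0.7900   0.4700   0.4100]
  [ 0.4700   0.7100   0.3300]
  [ 0.2200   0.2600   0.4800]
(I − A)⁻¹ = adj(I−A) / det(I−A) ≈
  [   2.3235     1.3824     1.2059]
  [   1.3824     2.0882     0.9706]
  [   0.6471     0.7647     1.4118]
x = (I − A)⁻¹ d = adj(I−A)·d / det(I−A), with det(I−A) = 0.3400:
  x_1 = (0.7900·70 + 0.4700·220 + 0.4100·140) / 0.3400 = 216.10 / 0.3400 ≈ 635.59
  x_2 = (0.4700·70 + 0.7100·220 + 0.3300·140) / 0.3400 = 235.30 / 0.3400 ≈ 692.06
  x_3 = (0.2200·70 + 0.2600·220 + 0.4800·140) / 0.3400 = 139.80 / 0.3400 ≈ 411.18

x_1 = 635.59, x_2 = 692.06, x_3 = 411.18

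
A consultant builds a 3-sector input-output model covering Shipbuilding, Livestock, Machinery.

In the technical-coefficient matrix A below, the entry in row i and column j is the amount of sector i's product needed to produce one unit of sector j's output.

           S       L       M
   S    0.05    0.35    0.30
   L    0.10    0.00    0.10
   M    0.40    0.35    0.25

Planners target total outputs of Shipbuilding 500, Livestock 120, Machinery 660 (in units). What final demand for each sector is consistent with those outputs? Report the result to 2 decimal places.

I − A =
  [   0.95    -0.35    -0.30]
  [  -0.10     1.00    -0.10]
  [  -0.40    -0.35     0.75]
d = (I − A) x:
  d_S = (+0.95)·500 + (-0.35)·120 + (-0.30)·660 = 235.00
  d_L = (-0.10)·500 + (+1.00)·120 + (-0.10)·660 = 4.00
  d_M = (-0.40)·500 + (-0.35)·120 + (+0.75)·660 = 253.00

d_S = 235.00, d_L = 4.00, d_M = 253.00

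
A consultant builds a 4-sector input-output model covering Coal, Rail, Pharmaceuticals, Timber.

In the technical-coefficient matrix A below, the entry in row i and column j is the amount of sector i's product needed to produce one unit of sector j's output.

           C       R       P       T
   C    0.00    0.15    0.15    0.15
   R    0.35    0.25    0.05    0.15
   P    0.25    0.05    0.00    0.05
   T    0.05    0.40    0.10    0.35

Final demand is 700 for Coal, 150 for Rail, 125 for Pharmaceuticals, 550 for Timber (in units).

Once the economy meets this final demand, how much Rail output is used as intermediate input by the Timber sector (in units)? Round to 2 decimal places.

I − A =
  [   1.00    -0.15    -0.15    -0.15]
  [  -0.35     0.75    -0.05    -0.15]
  [  -0.25    -0.05     1.00    -0.05]
  [  -0.05    -0.40    -0.10     0.65]
Compute the cofactors C_ij = (−1)^(i+j)·(3×3 minor ij) of I−A; the adjugate is their transpose:
adj(I−A) = Cᵀ =
  [ 0.420375   0.165375   0.085500   0.141750]
  [ 0.245250   0.609000   0.087625   0.203875]
  [ 0.127500   0.091875   0.365625   0.078750]
  [ 0.202875   0.401625   0.116750   0.662375]
det(I−A) = Σ_j (I−A)_1j·C_1j = (1.00)(0.420375) + (-0.15)(0.245250) + (-0.15)(0.127500) + (-0.15)(0.202875) = 0.33403125
(I − A)⁻¹ = adj(I−A) / det(I−A) ≈
  [   1.2585     0.4951     0.2560     0.4244]
  [   0.7342     1.8232     0.2623     0.6103]
  [   0.3817     0.2750     1.0946     0.2358]
  [   0.6074     1.2024     0.3495     1.9830]
First solve x = (I − A)⁻¹ d = adj(I−A)·d / det(I−A); in particular x_T = (0.202875·700 + 0.401625·150 + 0.116750·125 + 0.662375·550) / 0.33403125 = 581.15625 / 0.33403125 ≈ 1739.8260.
Intermediate flow from R to T: z_RT = a_RT · x_T = 0.15 × 581.15625 / 0.33403125 = 87.1734375 / 0.33403125 ≈ 260.97.

z_RT = 260.97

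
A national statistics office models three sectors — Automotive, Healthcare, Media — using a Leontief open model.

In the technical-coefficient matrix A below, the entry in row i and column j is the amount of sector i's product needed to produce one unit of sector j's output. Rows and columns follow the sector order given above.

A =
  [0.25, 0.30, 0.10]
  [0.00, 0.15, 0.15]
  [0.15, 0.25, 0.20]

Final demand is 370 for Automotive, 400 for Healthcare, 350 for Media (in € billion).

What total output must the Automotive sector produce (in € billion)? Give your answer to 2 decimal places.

x_A = 841.80

I − A =
  [   0.75    -0.30    -0.10]
  [   0.00     0.85    -0.15]
  [  -0.15    -0.25     0.80]
Cofactors of I−A, C_ij = (−1)^(i+j)·(minor ij) (rows/columns in the sector order above):
  C_11 = (0.85)(0.80) − (-0.15)(-0.25) = 0.6425
  C_12 = −[(0.00)(0.80) − (-0.15)(-0.15)] = 0.0225
  C_13 = (0.00)(-0.25) − (0.85)(-0.15) = 0.1275
  C_21 = −[(-0.30)(0.80) − (-0.10)(-0.25)] = 0.2650
  C_22 = (0.75)(0.80) − (-0.10)(-0.15) = 0.5850
  C_23 = −[(0.75)(-0.25) − (-0.30)(-0.15)] = 0.2325
  C_31 = (-0.30)(-0.15) − (-0.10)(0.85) = 0.1300
  C_32 = −[(0.75)(-0.15) − (-0.10)(0.00)] = 0.1125
  C_33 = (0.75)(0.85) − (-0.30)(0.00) = 0.6375
det(I−A) = Σ_j (I−A)_1j·C_1j = (0.75)(0.6425) + (-0.30)(0.0225) + (-0.10)(0.1275) = 0.462375
adj(I−A) = Cᵀ =
  [ 0.6425   0.2650   0.1300]
  [ 0.0225   0.5850   0.1125]
  [ 0.1275   0.2325   0.6375]
(I − A)⁻¹ = adj(I−A) / det(I−A) ≈
  [   1.3896     0.5731     0.2812]
  [   0.0487     1.2652     0.2433]
  [   0.2758     0.5028     1.3788]
x = (I − A)⁻¹ d = adj(I−A)·d / det(I−A), with det(I−A) = 0.462375:
  x_A = (0.6425·370 + 0.2650·400 + 0.1300·350) / 0.462375 = 389.225 / 0.462375 ≈ 841.80
  x_H = (0.0225·370 + 0.5850·400 + 0.1125·350) / 0.462375 = 281.70 / 0.462375 ≈ 609.25
  x_M = (0.1275·370 + 0.2325·400 + 0.6375·350) / 0.462375 = 363.30 / 0.462375 ≈ 785.73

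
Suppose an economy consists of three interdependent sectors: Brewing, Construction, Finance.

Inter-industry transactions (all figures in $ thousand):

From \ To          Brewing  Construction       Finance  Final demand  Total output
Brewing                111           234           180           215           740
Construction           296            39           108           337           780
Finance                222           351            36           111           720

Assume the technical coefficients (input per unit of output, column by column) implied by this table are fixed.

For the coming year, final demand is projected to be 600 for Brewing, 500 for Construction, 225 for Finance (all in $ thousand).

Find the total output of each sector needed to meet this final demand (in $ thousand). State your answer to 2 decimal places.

x_B = 1638.01, x_C = 1443.00, x_F = 1437.63

Technical coefficients a_ij = z_ij / X_j:
  a_BB = 111/740 = 0.15, a_CB = 296/740 = 0.40, a_FB = 222/740 = 0.30
  a_BC = 234/780 = 0.30, a_CC = 39/780 = 0.05, a_FC = 351/780 = 0.45
  a_BF = 180/720 = 0.25, a_CF = 108/720 = 0.15, a_FF = 36/720 = 0.05
I − A =
  [   0.85    -0.30    -0.25]
  [  -0.40     0.95    -0.15]
  [  -0.30    -0.45     0.95]
Cofactors of I−A, C_ij = (−1)^(i+j)·(minor ij) (rows/columns in the sector order above):
  C_11 = (0.95)(0.95) − (-0.15)(-0.45) = 0.8350
  C_12 = −[(-0.40)(0.95) − (-0.15)(-0.30)] = 0.4250
  C_13 = (-0.40)(-0.45) − (0.95)(-0.30) = 0.4650
  C_21 = −[(-0.30)(0.95) − (-0.25)(-0.45)] = 0.3975
  C_22 = (0.85)(0.95) − (-0.25)(-0.30) = 0.7325
  C_23 = −[(0.85)(-0.45) − (-0.30)(-0.30)] = 0.4725
  C_31 = (-0.30)(-0.15) − (-0.25)(0.95) = 0.2825
  C_32 = −[(0.85)(-0.15) − (-0.25)(-0.40)] = 0.2275
  C_33 = (0.85)(0.95) − (-0.30)(-0.40) = 0.6875
det(I−A) = Σ_j (I−A)_1j·C_1j = (0.85)(0.8350) + (-0.30)(0.4250) + (-0.25)(0.4650) = 0.4660
adj(I−A) = Cᵀ =
  [ 0.8350   0.3975   0.2825]
  [ 0.4250   0.7325   0.2275]
  [ 0.4650   0.4725   0.6875]
(I − A)⁻¹ = adj(I−A) / det(I−A) ≈
  [   1.7918     0.8530     0.6062]
  [   0.9120     1.5719     0.4882]
  [   0.9979     1.0139     1.4753]
x = (I − A)⁻¹ d = adj(I−A)·d / det(I−A), with det(I−A) = 0.4660:
  x_B = (0.8350·600 + 0.3975·500 + 0.2825·225) / 0.4660 = 763.3125 / 0.4660 ≈ 1638.01
  x_C = (0.4250·600 + 0.7325·500 + 0.2275·225) / 0.4660 = 672.4375 / 0.4660 ≈ 1443.00
  x_F = (0.4650·600 + 0.4725·500 + 0.6875·225) / 0.4660 = 669.9375 / 0.4660 ≈ 1437.63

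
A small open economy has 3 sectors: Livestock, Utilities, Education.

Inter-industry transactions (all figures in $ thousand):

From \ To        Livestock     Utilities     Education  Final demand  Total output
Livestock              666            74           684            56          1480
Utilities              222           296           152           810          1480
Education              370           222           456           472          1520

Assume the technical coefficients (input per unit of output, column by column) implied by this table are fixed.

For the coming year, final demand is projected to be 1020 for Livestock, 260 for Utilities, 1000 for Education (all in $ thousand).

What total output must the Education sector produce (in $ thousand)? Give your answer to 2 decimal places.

x_3 = 3542.52

Technical coefficients a_ij = z_ij / X_j:
  a_11 = 666/1480 = 0.45, a_21 = 222/1480 = 0.15, a_31 = 370/1480 = 0.25
  a_12 = 74/1480 = 0.05, a_22 = 296/1480 = 0.20, a_32 = 222/1480 = 0.15
  a_13 = 684/1520 = 0.45, a_23 = 152/1520 = 0.10, a_33 = 456/1520 = 0.30
I − A =
  [   0.55    -0.05    -0.45]
  [  -0.15     0.80    -0.10]
  [  -0.25    -0.15     0.70]
Cofactors of I−A, C_ij = (−1)^(i+j)·(minor ij) (rows/columns in the sector order above):
  C_11 = (0.80)(0.70) − (-0.10)(-0.15) = 0.5450
  C_12 = −[(-0.15)(0.70) − (-0.10)(-0.25)] = 0.1300
  C_13 = (-0.15)(-0.15) − (0.80)(-0.25) = 0.2225
  C_21 = −[(-0.05)(0.70) − (-0.45)(-0.15)] = 0.1025
  C_22 = (0.55)(0.70) − (-0.45)(-0.25) = 0.2725
  C_23 = −[(0.55)(-0.15) − (-0.05)(-0.25)] = 0.0950
  C_31 = (-0.05)(-0.10) − (-0.45)(0.80) = 0.3650
  C_32 = −[(0.55)(-0.10) − (-0.45)(-0.15)] = 0.1225
  C_33 = (0.55)(0.80) − (-0.05)(-0.15) = 0.4325
det(I−A) = Σ_j (I−A)_1j·C_1j = (0.55)(0.5450) + (-0.05)(0.1300) + (-0.45)(0.2225) = 0.193125
adj(I−A) = Cᵀ =
  [ 0.5450   0.1025   0.3650]
  [ 0.1300   0.2725   0.1225]
  [ 0.2225   0.0950   0.4325]
(I − A)⁻¹ = adj(I−A) / det(I−A) ≈
  [   2.8220     0.5307     1.8900]
  [   0.6731     1.4110     0.6343]
  [   1.1521     0.4919     2.2395]
x = (I − A)⁻¹ d = adj(I−A)·d / det(I−A), with det(I−A) = 0.193125:
  x_1 = (0.5450·1020 + 0.1025·260 + 0.3650·1000) / 0.193125 = 947.55 / 0.193125 ≈ 4906.41
  x_2 = (0.1300·1020 + 0.2725·260 + 0.1225·1000) / 0.193125 = 325.95 / 0.193125 ≈ 1687.77
  x_3 = (0.2225·1020 + 0.0950·260 + 0.4325·1000) / 0.193125 = 684.15 / 0.193125 ≈ 3542.52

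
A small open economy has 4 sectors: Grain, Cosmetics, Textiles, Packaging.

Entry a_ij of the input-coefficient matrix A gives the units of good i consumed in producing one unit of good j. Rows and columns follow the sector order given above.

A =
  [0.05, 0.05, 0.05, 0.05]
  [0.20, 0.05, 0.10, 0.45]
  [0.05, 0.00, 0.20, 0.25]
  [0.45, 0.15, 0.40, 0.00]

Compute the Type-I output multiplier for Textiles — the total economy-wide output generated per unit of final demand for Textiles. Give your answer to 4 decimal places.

m_3 = 2.9204

I − A =
  [   0.95    -0.05    -0.05    -0.05]
  [  -0.20     0.95    -0.10    -0.45]
  [  -0.05     0.00     0.80    -0.25]
  [  -0.45    -0.15    -0.40     1.00]
Compute the cofactors C_ij = (−1)^(i+j)·(3×3 minor ij) of I−A; the adjugate is their transpose:
adj(I−A) = Cᵀ =
  [ 0.607250   0.042875   0.077875   0.069125]
  [ 0.327250   0.637875   0.287875   0.375375]
  [ 0.158500   0.044125   0.795375   0.226625]
  [ 0.385750   0.132625   0.396375   0.711375]
det(I−A) = Σ_j (I−A)_1j·C_1j = (0.95)(0.607250) + (-0.05)(0.327250) + (-0.05)(0.158500) + (-0.05)(0.385750) = 0.5333125
(I − A)⁻¹ = adj(I−A) / det(I−A) ≈
  [   1.13864     0.08039     0.14602     0.12961]
  [   0.61362     1.19606     0.53979     0.70386]
  [   0.29720     0.08274     1.49139     0.42494]
  [   0.72331     0.24868     0.74323     1.33388]
The output multiplier for sector j is the column-j sum of the Leontief inverse (I − A)⁻¹ = adj(I−A) / det(I−A).
Column 3 of adj(I−A): (0.077875, 0.287875, 0.795375, 0.396375); det(I−A) = 0.5333125.
m_3 = (0.077875 + 0.287875 + 0.795375 + 0.396375) / 0.5333125 = 1.5575 / 0.5333125 ≈ 2.9204.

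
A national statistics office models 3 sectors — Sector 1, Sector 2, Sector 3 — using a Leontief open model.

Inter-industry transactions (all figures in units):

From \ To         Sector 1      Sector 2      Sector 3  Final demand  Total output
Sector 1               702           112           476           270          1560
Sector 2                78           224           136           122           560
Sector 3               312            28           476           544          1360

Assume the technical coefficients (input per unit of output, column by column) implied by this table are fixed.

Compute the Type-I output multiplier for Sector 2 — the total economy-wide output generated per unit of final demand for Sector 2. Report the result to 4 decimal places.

Technical coefficients a_ij = z_ij / X_j:
  a_11 = 702/1560 = 0.45, a_21 = 78/1560 = 0.05, a_31 = 312/1560 = 0.20
  a_12 = 112/560 = 0.20, a_22 = 224/560 = 0.40, a_32 = 28/560 = 0.05
  a_13 = 476/1360 = 0.35, a_23 = 136/1360 = 0.10, a_33 = 476/1360 = 0.35
I − A =
  [   0.55    -0.20    -0.35]
  [  -0.05     0.60    -0.10]
  [  -0.20    -0.05     0.65]
Cofactors of I−A, C_ij = (−1)^(i+j)·(minor ij) (rows/columns in the sector order above):
  C_11 = (0.60)(0.65) − (-0.10)(-0.05) = 0.3850
  C_12 = −[(-0.05)(0.65) − (-0.10)(-0.20)] = 0.0525
  C_13 = (-0.05)(-0.05) − (0.60)(-0.20) = 0.1225
  C_21 = −[(-0.20)(0.65) − (-0.35)(-0.05)] = 0.1475
  C_22 = (0.55)(0.65) − (-0.35)(-0.20) = 0.2875
  C_23 = −[(0.55)(-0.05) − (-0.20)(-0.20)] = 0.0675
  C_31 = (-0.20)(-0.10) − (-0.35)(0.60) = 0.2300
  C_32 = −[(0.55)(-0.10) − (-0.35)(-0.05)] = 0.0725
  C_33 = (0.55)(0.60) − (-0.20)(-0.05) = 0.3200
det(I−A) = Σ_j (I−A)_1j·C_1j = (0.55)(0.3850) + (-0.20)(0.0525) + (-0.35)(0.1225) = 0.158375
adj(I−A) = Cᵀ =
  [ 0.3850   0.1475   0.2300]
  [ 0.0525   0.2875   0.0725]
  [ 0.1225   0.0675   0.3200]
(I − A)⁻¹ = adj(I−A) / det(I−A) ≈
  [   2.43094     0.93133     1.45225]
  [   0.33149     1.81531     0.45777]
  [   0.77348     0.42620     2.02052]
The output multiplier for sector j is the column-j sum of the Leontief inverse (I − A)⁻¹ = adj(I−A) / det(I−A).
Column 2 of adj(I−A): (0.1475, 0.2875, 0.0675); det(I−A) = 0.158375.
m_2 = (0.1475 + 0.2875 + 0.0675) / 0.158375 = 0.5025 / 0.158375 ≈ 3.1728.

m_2 = 3.1728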